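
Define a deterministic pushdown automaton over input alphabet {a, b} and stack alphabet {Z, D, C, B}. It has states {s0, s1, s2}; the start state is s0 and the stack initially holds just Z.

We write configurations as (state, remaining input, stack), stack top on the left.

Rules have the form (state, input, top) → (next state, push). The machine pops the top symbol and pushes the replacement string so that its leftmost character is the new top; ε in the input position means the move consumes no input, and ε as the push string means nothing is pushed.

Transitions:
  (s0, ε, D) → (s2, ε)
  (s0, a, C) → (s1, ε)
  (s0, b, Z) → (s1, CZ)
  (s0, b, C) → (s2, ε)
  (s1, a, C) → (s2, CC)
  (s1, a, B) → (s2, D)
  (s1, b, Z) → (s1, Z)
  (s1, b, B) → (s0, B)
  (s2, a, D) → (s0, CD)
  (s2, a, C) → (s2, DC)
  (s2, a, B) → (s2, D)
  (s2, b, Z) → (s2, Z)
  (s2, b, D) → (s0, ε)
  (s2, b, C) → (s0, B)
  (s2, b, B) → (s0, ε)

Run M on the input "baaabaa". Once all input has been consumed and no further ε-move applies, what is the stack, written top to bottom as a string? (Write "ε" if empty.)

(s0, baaabaa, Z)
  read b, top Z: go to s1, push CZ → (s1, aaabaa, CZ)
  read a, top C: go to s2, push CC → (s2, aabaa, CCZ)
  read a, top C: go to s2, push DC → (s2, abaa, DCCZ)
  read a, top D: go to s0, push CD → (s0, baa, CDCCZ)
  read b, top C: go to s2, push ε → (s2, aa, DCCZ)
  read a, top D: go to s0, push CD → (s0, a, CDCCZ)
  read a, top C: go to s1, push ε → (s1, ε, DCCZ)
All input consumed in state s1 with stack DCCZ.

DCCZ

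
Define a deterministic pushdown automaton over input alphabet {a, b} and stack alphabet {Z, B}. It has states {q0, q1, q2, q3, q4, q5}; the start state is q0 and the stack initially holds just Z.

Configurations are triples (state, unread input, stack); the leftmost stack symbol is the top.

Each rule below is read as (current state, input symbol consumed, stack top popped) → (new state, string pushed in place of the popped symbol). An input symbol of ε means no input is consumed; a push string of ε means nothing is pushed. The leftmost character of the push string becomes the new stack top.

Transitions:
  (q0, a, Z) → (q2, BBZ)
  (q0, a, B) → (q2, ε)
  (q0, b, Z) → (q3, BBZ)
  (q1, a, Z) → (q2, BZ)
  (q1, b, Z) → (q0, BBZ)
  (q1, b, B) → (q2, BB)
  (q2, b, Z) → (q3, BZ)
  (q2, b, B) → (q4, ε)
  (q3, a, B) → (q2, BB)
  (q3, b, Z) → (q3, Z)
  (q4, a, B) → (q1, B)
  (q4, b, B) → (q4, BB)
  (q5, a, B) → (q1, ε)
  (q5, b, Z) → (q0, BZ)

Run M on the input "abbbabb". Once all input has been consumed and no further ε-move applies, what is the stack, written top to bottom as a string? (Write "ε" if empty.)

BBBZ

(q0, abbbabb, Z)
  read a, top Z: go to q2, push BBZ → (q2, bbbabb, BBZ)
  read b, top B: go to q4, push ε → (q4, bbabb, BZ)
  read b, top B: go to q4, push BB → (q4, babb, BBZ)
  read b, top B: go to q4, push BB → (q4, abb, BBBZ)
  read a, top B: go to q1, push B → (q1, bb, BBBZ)
  read b, top B: go to q2, push BB → (q2, b, BBBBZ)
  read b, top B: go to q4, push ε → (q4, ε, BBBZ)
All input consumed in state q4 with stack BBBZ.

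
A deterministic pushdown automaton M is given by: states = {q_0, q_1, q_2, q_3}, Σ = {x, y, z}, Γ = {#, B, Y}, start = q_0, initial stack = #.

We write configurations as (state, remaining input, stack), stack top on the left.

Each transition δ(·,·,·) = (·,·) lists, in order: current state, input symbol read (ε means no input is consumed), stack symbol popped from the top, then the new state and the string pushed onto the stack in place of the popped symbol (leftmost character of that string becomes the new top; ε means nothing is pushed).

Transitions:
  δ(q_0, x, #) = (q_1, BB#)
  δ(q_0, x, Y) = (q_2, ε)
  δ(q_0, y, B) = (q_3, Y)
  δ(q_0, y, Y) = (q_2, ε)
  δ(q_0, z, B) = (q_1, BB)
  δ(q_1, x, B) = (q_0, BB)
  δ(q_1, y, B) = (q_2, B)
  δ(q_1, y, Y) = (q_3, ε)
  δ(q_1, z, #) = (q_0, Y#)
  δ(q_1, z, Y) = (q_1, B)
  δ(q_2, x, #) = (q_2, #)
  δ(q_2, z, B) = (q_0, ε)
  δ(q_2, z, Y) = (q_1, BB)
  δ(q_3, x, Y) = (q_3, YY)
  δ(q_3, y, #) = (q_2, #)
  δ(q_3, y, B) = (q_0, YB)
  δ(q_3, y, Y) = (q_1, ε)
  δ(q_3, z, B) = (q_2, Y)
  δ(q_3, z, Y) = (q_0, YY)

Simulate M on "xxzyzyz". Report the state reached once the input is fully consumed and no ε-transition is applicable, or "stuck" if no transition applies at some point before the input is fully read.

(q_0, xxzyzyz, #)
  read x, top #: go to q_1, push BB# → (q_1, xzyzyz, BB#)
  read x, top B: go to q_0, push BB → (q_0, zyzyz, BBB#)
  read z, top B: go to q_1, push BB → (q_1, yzyz, BBBB#)
  read y, top B: go to q_2, push B → (q_2, zyz, BBBB#)
  read z, top B: go to q_0, push ε → (q_0, yz, BBB#)
  read y, top B: go to q_3, push Y → (q_3, z, YBB#)
  read z, top Y: go to q_0, push YY → (q_0, ε, YYBB#)
All input consumed; M is in state q_0.

q_0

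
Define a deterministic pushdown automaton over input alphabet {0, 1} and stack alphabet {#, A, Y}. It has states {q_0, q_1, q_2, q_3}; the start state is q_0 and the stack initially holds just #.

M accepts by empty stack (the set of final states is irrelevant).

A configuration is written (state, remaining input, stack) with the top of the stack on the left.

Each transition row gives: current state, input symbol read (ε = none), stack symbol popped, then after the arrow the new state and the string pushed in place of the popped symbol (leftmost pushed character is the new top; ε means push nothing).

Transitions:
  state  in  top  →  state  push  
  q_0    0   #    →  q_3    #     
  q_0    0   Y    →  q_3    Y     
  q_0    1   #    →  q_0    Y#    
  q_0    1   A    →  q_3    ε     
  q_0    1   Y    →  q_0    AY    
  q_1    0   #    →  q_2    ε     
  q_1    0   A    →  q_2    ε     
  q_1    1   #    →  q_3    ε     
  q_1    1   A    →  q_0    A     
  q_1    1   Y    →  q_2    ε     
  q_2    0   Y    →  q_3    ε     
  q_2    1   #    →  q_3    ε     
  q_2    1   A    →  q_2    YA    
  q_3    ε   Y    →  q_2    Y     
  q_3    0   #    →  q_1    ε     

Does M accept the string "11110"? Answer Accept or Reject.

(q_0, 11110, #) ⊢ (q_0, 1110, Y#) ⊢ (q_0, 110, AY#) ⊢ (q_3, 10, Y#) ⊢ (q_2, 10, Y#)
No transition applies at (q_2, 10, Y#); input not fully consumed.

Reject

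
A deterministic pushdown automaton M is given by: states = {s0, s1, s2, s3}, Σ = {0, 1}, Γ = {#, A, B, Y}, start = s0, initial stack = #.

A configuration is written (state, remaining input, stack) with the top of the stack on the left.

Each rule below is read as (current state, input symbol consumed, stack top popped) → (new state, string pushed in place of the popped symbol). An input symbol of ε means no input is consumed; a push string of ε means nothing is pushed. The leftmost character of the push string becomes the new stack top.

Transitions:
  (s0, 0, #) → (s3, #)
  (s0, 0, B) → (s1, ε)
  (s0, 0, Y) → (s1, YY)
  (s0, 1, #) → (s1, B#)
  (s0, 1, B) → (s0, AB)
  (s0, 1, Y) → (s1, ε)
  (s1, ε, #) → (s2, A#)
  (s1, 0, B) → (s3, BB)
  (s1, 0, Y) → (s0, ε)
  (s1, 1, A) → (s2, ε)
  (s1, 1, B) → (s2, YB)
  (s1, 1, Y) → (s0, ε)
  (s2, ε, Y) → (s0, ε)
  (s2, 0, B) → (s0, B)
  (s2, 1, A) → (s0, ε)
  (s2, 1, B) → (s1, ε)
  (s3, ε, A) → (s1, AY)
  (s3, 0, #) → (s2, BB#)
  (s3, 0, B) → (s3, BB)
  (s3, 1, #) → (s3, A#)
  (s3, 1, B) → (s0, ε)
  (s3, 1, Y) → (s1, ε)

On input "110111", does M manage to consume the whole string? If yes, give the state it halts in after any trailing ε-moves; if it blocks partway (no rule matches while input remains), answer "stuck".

(s0, 110111, #)
  read 1, top #: go to s1, push B# → (s1, 10111, B#)
  read 1, top B: go to s2, push YB → (s2, 0111, YB#)
  ε-move, top Y: go to s0, push ε → (s0, 0111, B#)
  read 0, top B: go to s1, push ε → (s1, 111, #)
  ε-move, top #: go to s2, push A# → (s2, 111, A#)
  read 1, top A: go to s0, push ε → (s0, 11, #)
  read 1, top #: go to s1, push B# → (s1, 1, B#)
  read 1, top B: go to s2, push YB → (s2, ε, YB#)
  ε-move, top Y: go to s0, push ε → (s0, ε, B#)
All input consumed; M is in state s0.

s0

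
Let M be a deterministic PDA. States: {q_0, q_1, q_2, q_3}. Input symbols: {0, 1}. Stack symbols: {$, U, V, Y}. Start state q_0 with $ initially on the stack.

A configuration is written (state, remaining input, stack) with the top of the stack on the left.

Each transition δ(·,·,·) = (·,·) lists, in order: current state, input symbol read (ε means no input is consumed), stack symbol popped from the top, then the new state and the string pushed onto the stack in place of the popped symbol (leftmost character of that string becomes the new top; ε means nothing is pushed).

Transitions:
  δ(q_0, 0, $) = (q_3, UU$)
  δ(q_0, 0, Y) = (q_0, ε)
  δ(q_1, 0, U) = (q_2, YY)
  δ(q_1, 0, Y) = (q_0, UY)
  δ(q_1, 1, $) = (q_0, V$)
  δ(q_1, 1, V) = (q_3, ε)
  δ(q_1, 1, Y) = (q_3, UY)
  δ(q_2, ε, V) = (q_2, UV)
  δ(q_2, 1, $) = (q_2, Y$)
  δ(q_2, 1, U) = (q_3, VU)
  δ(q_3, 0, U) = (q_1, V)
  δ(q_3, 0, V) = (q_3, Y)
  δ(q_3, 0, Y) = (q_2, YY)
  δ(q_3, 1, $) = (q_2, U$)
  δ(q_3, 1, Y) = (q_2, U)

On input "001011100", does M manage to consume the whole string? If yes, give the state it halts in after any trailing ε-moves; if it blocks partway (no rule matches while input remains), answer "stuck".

q_2

(q_0, 001011100, $)
  read 0, top $: go to q_3, push UU$ → (q_3, 01011100, UU$)
  read 0, top U: go to q_1, push V → (q_1, 1011100, VU$)
  read 1, top V: go to q_3, push ε → (q_3, 011100, U$)
  read 0, top U: go to q_1, push V → (q_1, 11100, V$)
  read 1, top V: go to q_3, push ε → (q_3, 1100, $)
  read 1, top $: go to q_2, push U$ → (q_2, 100, U$)
  read 1, top U: go to q_3, push VU → (q_3, 00, VU$)
  read 0, top V: go to q_3, push Y → (q_3, 0, YU$)
  read 0, top Y: go to q_2, push YY → (q_2, ε, YYU$)
All input consumed; M is in state q_2.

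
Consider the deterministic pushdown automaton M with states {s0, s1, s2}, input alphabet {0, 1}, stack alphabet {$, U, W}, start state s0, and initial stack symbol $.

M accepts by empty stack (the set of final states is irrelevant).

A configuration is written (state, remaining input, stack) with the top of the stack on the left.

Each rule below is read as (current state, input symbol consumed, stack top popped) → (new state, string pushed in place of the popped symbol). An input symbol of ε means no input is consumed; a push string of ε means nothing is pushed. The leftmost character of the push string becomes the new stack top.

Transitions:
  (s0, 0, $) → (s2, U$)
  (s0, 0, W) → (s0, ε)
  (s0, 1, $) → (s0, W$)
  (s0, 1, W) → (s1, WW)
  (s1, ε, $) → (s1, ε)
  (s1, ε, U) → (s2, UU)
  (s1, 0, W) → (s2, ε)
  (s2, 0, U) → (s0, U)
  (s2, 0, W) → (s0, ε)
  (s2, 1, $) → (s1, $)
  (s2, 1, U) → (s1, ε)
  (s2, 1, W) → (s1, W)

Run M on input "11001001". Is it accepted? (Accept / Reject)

(s0, 11001001, $) ⊢ (s0, 1001001, W$) ⊢ (s1, 001001, WW$) ⊢ (s2, 01001, W$) ⊢ (s0, 1001, $) ⊢ (s0, 001, W$) ⊢ (s0, 01, $) ⊢ (s2, 1, U$) ⊢ (s1, ε, $) ⊢ (s1, ε, ε)
All input consumed and the stack is empty.

Accept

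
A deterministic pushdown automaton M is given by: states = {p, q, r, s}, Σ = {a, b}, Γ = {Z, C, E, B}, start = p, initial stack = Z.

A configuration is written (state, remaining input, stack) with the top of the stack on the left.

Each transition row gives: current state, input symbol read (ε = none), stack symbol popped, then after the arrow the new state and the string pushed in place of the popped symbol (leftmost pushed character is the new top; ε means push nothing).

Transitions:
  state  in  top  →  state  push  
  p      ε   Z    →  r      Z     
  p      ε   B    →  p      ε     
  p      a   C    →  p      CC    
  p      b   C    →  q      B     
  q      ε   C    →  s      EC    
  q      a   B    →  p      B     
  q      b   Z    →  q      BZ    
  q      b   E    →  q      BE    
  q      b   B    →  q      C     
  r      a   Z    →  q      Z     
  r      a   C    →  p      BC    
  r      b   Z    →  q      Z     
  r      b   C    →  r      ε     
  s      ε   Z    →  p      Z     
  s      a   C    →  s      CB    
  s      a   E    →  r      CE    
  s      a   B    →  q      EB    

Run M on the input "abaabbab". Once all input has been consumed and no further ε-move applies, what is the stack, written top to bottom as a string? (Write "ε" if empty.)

(p, abaabbab, Z)
  ε-move, top Z: go to r, push Z → (r, abaabbab, Z)
  read a, top Z: go to q, push Z → (q, baabbab, Z)
  read b, top Z: go to q, push BZ → (q, aabbab, BZ)
  read a, top B: go to p, push B → (p, abbab, BZ)
  ε-move, top B: go to p, push ε → (p, abbab, Z)
  ε-move, top Z: go to r, push Z → (r, abbab, Z)
  read a, top Z: go to q, push Z → (q, bbab, Z)
  read b, top Z: go to q, push BZ → (q, bab, BZ)
  read b, top B: go to q, push C → (q, ab, CZ)
  ε-move, top C: go to s, push EC → (s, ab, ECZ)
  read a, top E: go to r, push CE → (r, b, CECZ)
  read b, top C: go to r, push ε → (r, ε, ECZ)
All input consumed in state r with stack ECZ.

ECZ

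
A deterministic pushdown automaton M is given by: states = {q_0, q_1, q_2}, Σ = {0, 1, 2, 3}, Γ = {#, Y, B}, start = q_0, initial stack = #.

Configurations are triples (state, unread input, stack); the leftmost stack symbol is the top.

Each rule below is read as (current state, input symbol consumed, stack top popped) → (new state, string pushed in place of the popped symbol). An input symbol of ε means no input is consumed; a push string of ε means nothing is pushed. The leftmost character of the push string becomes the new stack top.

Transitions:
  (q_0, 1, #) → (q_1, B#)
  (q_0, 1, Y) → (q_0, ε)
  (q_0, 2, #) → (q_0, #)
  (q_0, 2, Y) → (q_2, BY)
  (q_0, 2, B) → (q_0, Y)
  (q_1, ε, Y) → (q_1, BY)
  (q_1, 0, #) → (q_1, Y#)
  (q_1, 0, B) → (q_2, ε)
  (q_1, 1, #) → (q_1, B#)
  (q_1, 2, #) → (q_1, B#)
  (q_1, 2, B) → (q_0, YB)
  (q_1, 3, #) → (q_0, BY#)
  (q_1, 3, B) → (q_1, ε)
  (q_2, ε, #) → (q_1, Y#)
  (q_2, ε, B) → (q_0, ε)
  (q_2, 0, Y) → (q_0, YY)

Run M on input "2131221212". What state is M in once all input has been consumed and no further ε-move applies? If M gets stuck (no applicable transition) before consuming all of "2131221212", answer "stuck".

(q_0, 2131221212, #)
  read 2, top #: go to q_0, push # → (q_0, 131221212, #)
  read 1, top #: go to q_1, push B# → (q_1, 31221212, B#)
  read 3, top B: go to q_1, push ε → (q_1, 1221212, #)
  read 1, top #: go to q_1, push B# → (q_1, 221212, B#)
  read 2, top B: go to q_0, push YB → (q_0, 21212, YB#)
  read 2, top Y: go to q_2, push BY → (q_2, 1212, BYB#)
  ε-move, top B: go to q_0, push ε → (q_0, 1212, YB#)
  read 1, top Y: go to q_0, push ε → (q_0, 212, B#)
  read 2, top B: go to q_0, push Y → (q_0, 12, Y#)
  read 1, top Y: go to q_0, push ε → (q_0, 2, #)
  read 2, top #: go to q_0, push # → (q_0, ε, #)
All input consumed; M is in state q_0.

q_0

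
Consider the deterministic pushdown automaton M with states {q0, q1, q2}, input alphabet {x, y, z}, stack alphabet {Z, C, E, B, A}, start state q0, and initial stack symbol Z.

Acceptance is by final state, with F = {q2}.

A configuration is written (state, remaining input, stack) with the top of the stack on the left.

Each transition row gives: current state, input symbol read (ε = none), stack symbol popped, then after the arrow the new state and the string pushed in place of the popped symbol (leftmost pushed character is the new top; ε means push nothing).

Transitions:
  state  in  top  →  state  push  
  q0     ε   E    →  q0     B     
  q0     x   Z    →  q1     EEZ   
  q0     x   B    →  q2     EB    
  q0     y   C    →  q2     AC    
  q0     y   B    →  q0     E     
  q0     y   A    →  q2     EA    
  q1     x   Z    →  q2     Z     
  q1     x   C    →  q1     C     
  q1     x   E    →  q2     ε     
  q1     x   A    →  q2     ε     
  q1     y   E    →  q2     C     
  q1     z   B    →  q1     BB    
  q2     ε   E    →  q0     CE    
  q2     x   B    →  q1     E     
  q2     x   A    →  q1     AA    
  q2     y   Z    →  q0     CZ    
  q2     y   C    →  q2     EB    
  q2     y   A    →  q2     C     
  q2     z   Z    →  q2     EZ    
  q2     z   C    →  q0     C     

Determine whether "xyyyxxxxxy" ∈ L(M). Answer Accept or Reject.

(q0, xyyyxxxxxy, Z)
  read x, top Z: go to q1, push EEZ → (q1, yyyxxxxxy, EEZ)
  read y, top E: go to q2, push C → (q2, yyxxxxxy, CEZ)
  read y, top C: go to q2, push EB → (q2, yxxxxxy, EBEZ)
  ε-move, top E: go to q0, push CE → (q0, yxxxxxy, CEBEZ)
  read y, top C: go to q2, push AC → (q2, xxxxxy, ACEBEZ)
  read x, top A: go to q1, push AA → (q1, xxxxy, AACEBEZ)
  read x, top A: go to q2, push ε → (q2, xxxy, ACEBEZ)
  read x, top A: go to q1, push AA → (q1, xxy, AACEBEZ)
  read x, top A: go to q2, push ε → (q2, xy, ACEBEZ)
  read x, top A: go to q1, push AA → (q1, y, AACEBEZ)
No transition applies at (q1, y, AACEBEZ); input not fully consumed.

Reject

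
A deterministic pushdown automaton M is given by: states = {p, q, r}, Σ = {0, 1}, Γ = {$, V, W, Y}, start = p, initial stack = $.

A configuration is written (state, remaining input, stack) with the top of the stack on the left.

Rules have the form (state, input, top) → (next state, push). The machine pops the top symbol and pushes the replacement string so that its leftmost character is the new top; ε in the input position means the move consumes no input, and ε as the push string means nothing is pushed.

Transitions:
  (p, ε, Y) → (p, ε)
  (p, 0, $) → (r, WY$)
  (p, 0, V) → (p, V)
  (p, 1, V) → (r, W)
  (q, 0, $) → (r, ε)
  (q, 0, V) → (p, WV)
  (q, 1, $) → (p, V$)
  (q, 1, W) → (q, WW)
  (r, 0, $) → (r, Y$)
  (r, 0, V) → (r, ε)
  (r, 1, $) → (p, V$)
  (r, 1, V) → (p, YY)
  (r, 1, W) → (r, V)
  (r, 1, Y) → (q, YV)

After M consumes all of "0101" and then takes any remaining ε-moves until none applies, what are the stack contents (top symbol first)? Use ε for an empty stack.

YV$

(p, 0101, $) ⊢ (r, 101, WY$) ⊢ (r, 01, VY$) ⊢ (r, 1, Y$) ⊢ (q, ε, YV$)
All input consumed in state q with stack YV$.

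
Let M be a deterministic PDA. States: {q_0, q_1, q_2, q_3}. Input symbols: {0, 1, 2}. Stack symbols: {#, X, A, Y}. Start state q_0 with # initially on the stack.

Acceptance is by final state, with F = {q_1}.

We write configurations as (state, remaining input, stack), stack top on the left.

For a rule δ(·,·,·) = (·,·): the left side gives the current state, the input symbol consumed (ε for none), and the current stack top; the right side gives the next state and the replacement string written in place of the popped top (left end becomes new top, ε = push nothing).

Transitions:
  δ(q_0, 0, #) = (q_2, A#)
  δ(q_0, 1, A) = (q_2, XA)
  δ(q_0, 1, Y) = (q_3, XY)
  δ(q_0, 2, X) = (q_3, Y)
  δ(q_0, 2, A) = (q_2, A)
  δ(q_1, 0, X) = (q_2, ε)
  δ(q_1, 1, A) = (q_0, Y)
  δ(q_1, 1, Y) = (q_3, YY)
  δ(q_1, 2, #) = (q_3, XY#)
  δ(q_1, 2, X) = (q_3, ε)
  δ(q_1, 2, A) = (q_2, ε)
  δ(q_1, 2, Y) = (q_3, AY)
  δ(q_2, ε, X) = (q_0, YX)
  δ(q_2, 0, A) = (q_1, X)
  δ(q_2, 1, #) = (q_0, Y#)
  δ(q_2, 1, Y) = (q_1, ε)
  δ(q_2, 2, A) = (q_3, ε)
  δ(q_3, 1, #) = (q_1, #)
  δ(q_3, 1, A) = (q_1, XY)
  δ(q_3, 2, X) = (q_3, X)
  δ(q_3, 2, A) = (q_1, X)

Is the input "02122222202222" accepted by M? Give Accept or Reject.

Reject

(q_0, 02122222202222, #) ⊢ (q_2, 2122222202222, A#) ⊢ (q_3, 122222202222, #) ⊢ (q_1, 22222202222, #) ⊢ (q_3, 2222202222, XY#) ⊢ (q_3, 222202222, XY#) ⊢ (q_3, 22202222, XY#) ⊢ (q_3, 2202222, XY#) ⊢ (q_3, 202222, XY#) ⊢ (q_3, 02222, XY#)
No transition applies at (q_3, 02222, XY#); input not fully consumed.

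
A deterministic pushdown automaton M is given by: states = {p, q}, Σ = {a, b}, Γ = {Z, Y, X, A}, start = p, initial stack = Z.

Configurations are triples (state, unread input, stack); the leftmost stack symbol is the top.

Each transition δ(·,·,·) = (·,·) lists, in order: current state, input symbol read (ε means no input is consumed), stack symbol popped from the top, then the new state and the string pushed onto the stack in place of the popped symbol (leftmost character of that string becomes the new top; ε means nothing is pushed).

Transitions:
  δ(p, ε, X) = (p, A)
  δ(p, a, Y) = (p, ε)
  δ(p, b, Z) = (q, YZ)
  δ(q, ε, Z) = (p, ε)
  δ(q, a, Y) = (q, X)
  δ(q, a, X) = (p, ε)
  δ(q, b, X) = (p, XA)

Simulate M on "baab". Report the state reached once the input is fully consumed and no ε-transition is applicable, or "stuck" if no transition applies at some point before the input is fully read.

(p, baab, Z)
  read b, top Z: go to q, push YZ → (q, aab, YZ)
  read a, top Y: go to q, push X → (q, ab, XZ)
  read a, top X: go to p, push ε → (p, b, Z)
  read b, top Z: go to q, push YZ → (q, ε, YZ)
All input consumed; M is in state q.

q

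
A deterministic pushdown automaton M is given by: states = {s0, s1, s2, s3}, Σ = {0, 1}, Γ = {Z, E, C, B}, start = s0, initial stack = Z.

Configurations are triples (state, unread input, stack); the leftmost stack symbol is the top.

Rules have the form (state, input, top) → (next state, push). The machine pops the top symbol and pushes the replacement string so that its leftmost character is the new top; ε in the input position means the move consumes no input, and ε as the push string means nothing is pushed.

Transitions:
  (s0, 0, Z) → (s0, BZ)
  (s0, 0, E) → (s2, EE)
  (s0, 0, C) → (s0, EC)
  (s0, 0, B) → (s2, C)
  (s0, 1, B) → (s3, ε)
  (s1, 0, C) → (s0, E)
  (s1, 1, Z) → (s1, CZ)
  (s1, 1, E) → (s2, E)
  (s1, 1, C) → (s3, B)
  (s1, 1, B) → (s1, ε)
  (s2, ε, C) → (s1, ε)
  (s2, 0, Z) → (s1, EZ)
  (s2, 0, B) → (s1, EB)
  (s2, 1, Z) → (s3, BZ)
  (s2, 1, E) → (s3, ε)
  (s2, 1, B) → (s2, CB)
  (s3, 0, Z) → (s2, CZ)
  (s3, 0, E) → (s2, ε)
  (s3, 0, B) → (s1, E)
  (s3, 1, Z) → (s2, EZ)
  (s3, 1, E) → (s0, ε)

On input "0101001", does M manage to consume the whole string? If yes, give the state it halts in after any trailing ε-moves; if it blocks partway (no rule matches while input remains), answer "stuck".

(s0, 0101001, Z)
  read 0, top Z: go to s0, push BZ → (s0, 101001, BZ)
  read 1, top B: go to s3, push ε → (s3, 01001, Z)
  read 0, top Z: go to s2, push CZ → (s2, 1001, CZ)
  ε-move, top C: go to s1, push ε → (s1, 1001, Z)
  read 1, top Z: go to s1, push CZ → (s1, 001, CZ)
  read 0, top C: go to s0, push E → (s0, 01, EZ)
  read 0, top E: go to s2, push EE → (s2, 1, EEZ)
  read 1, top E: go to s3, push ε → (s3, ε, EZ)
All input consumed; M is in state s3.

s3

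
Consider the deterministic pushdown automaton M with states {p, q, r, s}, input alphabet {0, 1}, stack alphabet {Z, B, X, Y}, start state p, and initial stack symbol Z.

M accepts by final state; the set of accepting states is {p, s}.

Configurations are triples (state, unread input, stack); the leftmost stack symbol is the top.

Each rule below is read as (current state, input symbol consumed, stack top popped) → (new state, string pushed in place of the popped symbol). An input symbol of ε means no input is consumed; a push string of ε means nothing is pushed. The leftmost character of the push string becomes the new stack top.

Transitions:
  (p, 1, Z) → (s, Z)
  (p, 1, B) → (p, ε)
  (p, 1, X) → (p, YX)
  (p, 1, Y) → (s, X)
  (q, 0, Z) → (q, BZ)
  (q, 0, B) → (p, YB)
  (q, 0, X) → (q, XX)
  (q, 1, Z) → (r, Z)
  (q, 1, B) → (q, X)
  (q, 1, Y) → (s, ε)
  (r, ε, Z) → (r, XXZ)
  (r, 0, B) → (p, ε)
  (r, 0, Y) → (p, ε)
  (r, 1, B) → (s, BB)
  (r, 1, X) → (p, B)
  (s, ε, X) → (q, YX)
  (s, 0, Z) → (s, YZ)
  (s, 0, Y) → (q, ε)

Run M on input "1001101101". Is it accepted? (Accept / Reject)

Reject

(p, 1001101101, Z) ⊢ (s, 001101101, Z) ⊢ (s, 01101101, YZ) ⊢ (q, 1101101, Z) ⊢ (r, 101101, Z) ⊢ (r, 101101, XXZ) ⊢ (p, 01101, BXZ)
No transition applies at (p, 01101, BXZ); input not fully consumed.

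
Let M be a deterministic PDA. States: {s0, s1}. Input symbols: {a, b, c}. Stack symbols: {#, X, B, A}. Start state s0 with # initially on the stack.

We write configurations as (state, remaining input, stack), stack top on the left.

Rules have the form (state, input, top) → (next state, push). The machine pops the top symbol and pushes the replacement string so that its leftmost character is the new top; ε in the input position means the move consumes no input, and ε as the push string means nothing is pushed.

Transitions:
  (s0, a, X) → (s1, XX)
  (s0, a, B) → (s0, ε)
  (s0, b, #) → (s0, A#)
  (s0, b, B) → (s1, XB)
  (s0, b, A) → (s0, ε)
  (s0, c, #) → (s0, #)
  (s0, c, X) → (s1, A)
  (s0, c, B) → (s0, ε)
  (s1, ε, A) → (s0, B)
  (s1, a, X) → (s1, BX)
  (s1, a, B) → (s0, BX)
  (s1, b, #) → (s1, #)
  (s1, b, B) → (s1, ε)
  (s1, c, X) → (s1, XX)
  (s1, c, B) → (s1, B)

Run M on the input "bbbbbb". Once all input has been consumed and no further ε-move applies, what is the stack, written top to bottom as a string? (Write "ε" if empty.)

(s0, bbbbbb, #) ⊢ (s0, bbbbb, A#) ⊢ (s0, bbbb, #) ⊢ (s0, bbb, A#) ⊢ (s0, bb, #) ⊢ (s0, b, A#) ⊢ (s0, ε, #)
All input consumed in state s0 with stack #.

#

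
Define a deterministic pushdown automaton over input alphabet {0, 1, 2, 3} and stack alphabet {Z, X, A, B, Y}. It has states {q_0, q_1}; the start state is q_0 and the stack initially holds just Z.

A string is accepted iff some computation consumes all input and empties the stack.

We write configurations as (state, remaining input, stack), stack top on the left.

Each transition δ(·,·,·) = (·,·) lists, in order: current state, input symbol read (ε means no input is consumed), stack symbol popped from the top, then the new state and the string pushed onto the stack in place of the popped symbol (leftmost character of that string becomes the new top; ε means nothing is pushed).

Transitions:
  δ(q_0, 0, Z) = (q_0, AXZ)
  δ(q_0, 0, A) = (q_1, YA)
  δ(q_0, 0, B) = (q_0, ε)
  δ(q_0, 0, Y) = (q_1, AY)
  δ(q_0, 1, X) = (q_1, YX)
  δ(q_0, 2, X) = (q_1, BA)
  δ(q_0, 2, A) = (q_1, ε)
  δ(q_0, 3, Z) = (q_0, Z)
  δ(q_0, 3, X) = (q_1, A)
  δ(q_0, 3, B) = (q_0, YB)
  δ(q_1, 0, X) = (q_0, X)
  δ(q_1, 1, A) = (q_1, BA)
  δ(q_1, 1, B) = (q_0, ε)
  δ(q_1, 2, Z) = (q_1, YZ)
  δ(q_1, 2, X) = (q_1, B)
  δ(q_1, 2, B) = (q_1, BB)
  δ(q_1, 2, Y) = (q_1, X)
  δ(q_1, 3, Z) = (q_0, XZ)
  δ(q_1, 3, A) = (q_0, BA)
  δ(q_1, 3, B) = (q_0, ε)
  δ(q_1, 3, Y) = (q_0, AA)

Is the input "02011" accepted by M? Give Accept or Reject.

Reject

(q_0, 02011, Z) ⊢ (q_0, 2011, AXZ) ⊢ (q_1, 011, XZ) ⊢ (q_0, 11, XZ) ⊢ (q_1, 1, YXZ)
No transition applies at (q_1, 1, YXZ); input not fully consumed.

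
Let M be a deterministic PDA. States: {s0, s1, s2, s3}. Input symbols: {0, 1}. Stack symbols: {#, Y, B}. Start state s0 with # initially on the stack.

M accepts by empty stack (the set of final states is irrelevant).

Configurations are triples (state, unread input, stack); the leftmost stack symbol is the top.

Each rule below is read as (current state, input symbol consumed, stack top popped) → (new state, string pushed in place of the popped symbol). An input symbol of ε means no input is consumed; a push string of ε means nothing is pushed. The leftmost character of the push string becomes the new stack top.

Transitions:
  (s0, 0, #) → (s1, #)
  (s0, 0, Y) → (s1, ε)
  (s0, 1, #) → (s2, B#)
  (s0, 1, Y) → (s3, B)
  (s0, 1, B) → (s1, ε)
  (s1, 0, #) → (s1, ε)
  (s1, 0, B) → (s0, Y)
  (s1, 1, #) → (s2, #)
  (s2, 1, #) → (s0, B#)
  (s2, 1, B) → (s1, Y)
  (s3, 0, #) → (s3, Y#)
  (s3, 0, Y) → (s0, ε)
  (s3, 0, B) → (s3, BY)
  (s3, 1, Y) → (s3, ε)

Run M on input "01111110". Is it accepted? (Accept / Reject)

Accept

(s0, 01111110, #) ⊢ (s1, 1111110, #) ⊢ (s2, 111110, #) ⊢ (s0, 11110, B#) ⊢ (s1, 1110, #) ⊢ (s2, 110, #) ⊢ (s0, 10, B#) ⊢ (s1, 0, #) ⊢ (s1, ε, ε)
All input consumed and the stack is empty.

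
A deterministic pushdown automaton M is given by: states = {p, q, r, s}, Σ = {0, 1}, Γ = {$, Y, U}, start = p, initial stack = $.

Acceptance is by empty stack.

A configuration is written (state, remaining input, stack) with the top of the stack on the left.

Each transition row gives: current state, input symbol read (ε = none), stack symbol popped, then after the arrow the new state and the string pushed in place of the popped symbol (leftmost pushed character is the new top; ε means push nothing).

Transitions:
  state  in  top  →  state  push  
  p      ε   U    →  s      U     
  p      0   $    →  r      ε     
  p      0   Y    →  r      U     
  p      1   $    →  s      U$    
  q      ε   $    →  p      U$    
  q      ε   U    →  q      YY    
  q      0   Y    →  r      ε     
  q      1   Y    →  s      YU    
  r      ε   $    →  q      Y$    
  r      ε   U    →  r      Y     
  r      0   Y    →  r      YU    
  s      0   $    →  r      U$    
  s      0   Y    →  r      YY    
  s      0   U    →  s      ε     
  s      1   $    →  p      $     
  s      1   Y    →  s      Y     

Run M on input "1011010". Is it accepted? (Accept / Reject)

Accept

(p, 1011010, $) ⊢ (s, 011010, U$) ⊢ (s, 11010, $) ⊢ (p, 1010, $) ⊢ (s, 010, U$) ⊢ (s, 10, $) ⊢ (p, 0, $) ⊢ (r, ε, ε)
All input consumed and the stack is empty.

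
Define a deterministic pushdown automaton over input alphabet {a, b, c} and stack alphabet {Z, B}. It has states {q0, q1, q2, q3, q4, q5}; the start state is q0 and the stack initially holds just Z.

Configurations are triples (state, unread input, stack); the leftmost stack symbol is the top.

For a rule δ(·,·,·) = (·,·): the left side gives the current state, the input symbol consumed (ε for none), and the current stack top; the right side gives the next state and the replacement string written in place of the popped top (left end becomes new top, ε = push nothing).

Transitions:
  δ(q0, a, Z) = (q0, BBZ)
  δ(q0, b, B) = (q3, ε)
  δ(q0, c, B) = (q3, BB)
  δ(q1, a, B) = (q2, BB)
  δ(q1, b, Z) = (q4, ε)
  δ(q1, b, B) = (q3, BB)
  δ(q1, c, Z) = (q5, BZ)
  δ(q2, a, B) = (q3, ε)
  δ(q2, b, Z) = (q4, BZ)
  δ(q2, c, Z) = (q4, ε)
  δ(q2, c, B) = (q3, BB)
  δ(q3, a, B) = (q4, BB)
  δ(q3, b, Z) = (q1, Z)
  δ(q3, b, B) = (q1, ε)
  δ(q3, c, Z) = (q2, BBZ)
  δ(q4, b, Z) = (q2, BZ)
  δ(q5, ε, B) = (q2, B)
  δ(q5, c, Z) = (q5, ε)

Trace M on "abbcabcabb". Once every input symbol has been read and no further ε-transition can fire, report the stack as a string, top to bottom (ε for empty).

(q0, abbcabcabb, Z)
  read a, top Z: go to q0, push BBZ → (q0, bbcabcabb, BBZ)
  read b, top B: go to q3, push ε → (q3, bcabcabb, BZ)
  read b, top B: go to q1, push ε → (q1, cabcabb, Z)
  read c, top Z: go to q5, push BZ → (q5, abcabb, BZ)
  ε-move, top B: go to q2, push B → (q2, abcabb, BZ)
  read a, top B: go to q3, push ε → (q3, bcabb, Z)
  read b, top Z: go to q1, push Z → (q1, cabb, Z)
  read c, top Z: go to q5, push BZ → (q5, abb, BZ)
  ε-move, top B: go to q2, push B → (q2, abb, BZ)
  read a, top B: go to q3, push ε → (q3, bb, Z)
  read b, top Z: go to q1, push Z → (q1, b, Z)
  read b, top Z: go to q4, push ε → (q4, ε, ε)
All input consumed in state q4 with stack ε.

ε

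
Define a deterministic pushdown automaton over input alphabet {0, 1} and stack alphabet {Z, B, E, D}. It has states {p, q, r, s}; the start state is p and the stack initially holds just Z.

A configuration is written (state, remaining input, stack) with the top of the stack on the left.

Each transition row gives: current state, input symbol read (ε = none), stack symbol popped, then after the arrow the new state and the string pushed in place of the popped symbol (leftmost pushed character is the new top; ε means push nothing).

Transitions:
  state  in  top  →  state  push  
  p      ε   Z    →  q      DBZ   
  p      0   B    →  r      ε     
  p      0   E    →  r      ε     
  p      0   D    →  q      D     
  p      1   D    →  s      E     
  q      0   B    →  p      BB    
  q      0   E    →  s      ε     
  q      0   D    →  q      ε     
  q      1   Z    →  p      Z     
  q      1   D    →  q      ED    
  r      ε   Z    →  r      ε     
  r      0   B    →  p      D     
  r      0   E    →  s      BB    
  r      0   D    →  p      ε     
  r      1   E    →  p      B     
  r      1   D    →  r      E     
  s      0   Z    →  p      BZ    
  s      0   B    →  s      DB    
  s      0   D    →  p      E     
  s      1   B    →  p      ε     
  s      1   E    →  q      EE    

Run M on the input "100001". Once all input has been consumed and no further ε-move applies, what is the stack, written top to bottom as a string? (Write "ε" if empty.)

(p, 100001, Z)
  ε-move, top Z: go to q, push DBZ → (q, 100001, DBZ)
  read 1, top D: go to q, push ED → (q, 00001, EDBZ)
  read 0, top E: go to s, push ε → (s, 0001, DBZ)
  read 0, top D: go to p, push E → (p, 001, EBZ)
  read 0, top E: go to r, push ε → (r, 01, BZ)
  read 0, top B: go to p, push D → (p, 1, DZ)
  read 1, top D: go to s, push E → (s, ε, EZ)
All input consumed in state s with stack EZ.

EZ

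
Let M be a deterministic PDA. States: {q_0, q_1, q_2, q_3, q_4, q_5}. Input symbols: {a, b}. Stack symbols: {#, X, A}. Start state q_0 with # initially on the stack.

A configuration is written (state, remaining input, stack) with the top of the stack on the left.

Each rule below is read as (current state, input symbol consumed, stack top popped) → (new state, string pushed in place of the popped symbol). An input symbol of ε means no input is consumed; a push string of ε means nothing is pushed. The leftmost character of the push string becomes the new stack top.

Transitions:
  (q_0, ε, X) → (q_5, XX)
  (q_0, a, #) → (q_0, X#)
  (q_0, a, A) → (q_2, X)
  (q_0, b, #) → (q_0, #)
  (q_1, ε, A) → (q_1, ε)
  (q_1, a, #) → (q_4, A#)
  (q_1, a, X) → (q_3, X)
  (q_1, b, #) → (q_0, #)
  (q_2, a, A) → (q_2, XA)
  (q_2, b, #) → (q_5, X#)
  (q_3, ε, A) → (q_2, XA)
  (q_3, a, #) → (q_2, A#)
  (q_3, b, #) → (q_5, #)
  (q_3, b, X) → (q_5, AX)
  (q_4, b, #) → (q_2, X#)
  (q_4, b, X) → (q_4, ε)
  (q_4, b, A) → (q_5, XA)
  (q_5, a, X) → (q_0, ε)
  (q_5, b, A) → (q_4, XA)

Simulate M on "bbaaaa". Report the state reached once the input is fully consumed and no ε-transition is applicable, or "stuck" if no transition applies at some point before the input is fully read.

(q_0, bbaaaa, #)
  read b, top #: go to q_0, push # → (q_0, baaaa, #)
  read b, top #: go to q_0, push # → (q_0, aaaa, #)
  read a, top #: go to q_0, push X# → (q_0, aaa, X#)
  ε-move, top X: go to q_5, push XX → (q_5, aaa, XX#)
  read a, top X: go to q_0, push ε → (q_0, aa, X#)
  ε-move, top X: go to q_5, push XX → (q_5, aa, XX#)
  read a, top X: go to q_0, push ε → (q_0, a, X#)
  ε-move, top X: go to q_5, push XX → (q_5, a, XX#)
  read a, top X: go to q_0, push ε → (q_0, ε, X#)
  ε-move, top X: go to q_5, push XX → (q_5, ε, XX#)
All input consumed; M is in state q_5.

q_5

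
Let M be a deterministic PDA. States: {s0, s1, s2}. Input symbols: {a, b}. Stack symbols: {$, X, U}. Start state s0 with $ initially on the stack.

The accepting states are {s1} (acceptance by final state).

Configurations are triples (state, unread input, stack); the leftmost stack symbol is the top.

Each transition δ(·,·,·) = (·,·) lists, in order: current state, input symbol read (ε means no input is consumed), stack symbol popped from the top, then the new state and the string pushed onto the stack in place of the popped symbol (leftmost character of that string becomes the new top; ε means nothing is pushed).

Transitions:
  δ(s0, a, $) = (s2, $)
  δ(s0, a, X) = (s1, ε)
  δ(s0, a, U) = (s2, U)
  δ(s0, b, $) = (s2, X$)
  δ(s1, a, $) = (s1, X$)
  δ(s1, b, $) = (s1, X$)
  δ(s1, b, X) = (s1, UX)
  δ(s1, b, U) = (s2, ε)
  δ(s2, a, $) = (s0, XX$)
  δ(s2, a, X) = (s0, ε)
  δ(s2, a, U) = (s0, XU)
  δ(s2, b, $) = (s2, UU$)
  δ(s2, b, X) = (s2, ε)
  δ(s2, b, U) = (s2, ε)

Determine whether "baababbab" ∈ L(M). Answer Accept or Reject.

Reject

(s0, baababbab, $)
  read b, top $: go to s2, push X$ → (s2, aababbab, X$)
  read a, top X: go to s0, push ε → (s0, ababbab, $)
  read a, top $: go to s2, push $ → (s2, babbab, $)
  read b, top $: go to s2, push UU$ → (s2, abbab, UU$)
  read a, top U: go to s0, push XU → (s0, bbab, XUU$)
No transition applies at (s0, bbab, XUU$); input not fully consumed.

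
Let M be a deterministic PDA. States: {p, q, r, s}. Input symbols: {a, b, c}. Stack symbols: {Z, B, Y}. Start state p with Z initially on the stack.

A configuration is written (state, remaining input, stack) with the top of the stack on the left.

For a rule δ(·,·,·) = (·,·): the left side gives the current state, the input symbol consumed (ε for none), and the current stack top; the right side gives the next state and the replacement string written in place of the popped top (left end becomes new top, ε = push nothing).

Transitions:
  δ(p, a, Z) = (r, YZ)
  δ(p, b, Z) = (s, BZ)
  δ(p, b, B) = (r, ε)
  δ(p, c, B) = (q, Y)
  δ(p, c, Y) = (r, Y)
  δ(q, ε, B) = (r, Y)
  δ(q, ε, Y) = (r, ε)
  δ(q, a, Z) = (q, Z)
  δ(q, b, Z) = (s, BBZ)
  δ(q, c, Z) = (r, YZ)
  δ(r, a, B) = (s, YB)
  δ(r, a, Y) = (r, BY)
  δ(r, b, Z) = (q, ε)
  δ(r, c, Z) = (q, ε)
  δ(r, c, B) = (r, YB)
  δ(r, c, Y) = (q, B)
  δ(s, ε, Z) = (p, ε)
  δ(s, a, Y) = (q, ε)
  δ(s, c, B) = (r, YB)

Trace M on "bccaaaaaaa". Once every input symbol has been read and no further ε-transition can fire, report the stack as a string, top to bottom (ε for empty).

(p, bccaaaaaaa, Z) ⊢ (s, ccaaaaaaa, BZ) ⊢ (r, caaaaaaa, YBZ) ⊢ (q, aaaaaaa, BBZ) ⊢ (r, aaaaaaa, YBZ) ⊢ (r, aaaaaa, BYBZ) ⊢ (s, aaaaa, YBYBZ) ⊢ (q, aaaa, BYBZ) ⊢ (r, aaaa, YYBZ) ⊢ (r, aaa, BYYBZ) ⊢ (s, aa, YBYYBZ) ⊢ (q, a, BYYBZ) ⊢ (r, a, YYYBZ) ⊢ (r, ε, BYYYBZ)
All input consumed in state r with stack BYYYBZ.

BYYYBZ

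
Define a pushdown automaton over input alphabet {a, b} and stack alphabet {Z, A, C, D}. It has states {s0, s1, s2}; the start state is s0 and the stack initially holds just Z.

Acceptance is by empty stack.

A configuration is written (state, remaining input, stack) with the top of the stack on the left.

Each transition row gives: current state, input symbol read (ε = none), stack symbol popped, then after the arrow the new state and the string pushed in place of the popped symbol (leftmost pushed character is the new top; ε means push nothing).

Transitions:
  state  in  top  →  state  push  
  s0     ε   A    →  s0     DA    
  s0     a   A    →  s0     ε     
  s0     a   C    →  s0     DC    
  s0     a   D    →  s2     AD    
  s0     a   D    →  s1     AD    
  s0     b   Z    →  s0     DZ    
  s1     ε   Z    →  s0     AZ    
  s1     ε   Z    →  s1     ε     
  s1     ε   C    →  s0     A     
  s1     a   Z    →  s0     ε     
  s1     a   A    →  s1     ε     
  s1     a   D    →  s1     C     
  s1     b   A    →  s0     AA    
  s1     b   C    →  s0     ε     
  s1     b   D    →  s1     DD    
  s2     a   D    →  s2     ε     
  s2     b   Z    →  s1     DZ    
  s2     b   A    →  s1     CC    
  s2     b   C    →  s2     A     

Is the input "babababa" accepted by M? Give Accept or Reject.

No computation consumes all input and empties the stack.

Reject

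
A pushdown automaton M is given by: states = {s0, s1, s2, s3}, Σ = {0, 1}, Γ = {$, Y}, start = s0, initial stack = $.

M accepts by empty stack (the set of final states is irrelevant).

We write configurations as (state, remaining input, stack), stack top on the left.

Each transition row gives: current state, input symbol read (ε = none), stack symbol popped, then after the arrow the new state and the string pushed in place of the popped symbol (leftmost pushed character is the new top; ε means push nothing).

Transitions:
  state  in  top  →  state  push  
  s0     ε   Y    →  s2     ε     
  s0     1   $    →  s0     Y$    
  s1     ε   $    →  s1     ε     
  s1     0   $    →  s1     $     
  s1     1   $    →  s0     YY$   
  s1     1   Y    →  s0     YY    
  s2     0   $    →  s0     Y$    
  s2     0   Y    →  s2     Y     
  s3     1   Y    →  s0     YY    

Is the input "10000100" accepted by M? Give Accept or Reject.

No computation consumes all input and empties the stack.

Reject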